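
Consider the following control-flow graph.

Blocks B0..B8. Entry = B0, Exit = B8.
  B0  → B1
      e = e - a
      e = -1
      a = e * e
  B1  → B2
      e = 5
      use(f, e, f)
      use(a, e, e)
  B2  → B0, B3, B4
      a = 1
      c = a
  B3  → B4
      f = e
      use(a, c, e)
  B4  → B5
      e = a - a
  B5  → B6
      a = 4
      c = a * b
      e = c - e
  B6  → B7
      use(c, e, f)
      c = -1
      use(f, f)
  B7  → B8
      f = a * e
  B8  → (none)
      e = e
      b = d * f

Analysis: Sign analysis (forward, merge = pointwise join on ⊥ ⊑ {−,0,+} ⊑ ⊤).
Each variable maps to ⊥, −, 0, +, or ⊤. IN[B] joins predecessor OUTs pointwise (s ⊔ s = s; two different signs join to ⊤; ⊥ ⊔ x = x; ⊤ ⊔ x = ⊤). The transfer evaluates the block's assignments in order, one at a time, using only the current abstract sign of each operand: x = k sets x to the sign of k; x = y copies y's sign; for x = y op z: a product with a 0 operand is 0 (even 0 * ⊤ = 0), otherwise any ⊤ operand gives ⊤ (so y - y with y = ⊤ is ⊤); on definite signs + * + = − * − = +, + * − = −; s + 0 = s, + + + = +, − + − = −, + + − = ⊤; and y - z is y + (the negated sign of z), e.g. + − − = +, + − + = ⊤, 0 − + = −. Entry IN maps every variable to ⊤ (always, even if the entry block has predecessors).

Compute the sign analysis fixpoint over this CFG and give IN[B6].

Answer: {a: +, b: ⊤, c: ⊤, d: ⊤, e: ⊤, f: ⊤}

Working:
Converged values:
  B0:   IN=(all ⊤)   OUT={a:+, e:-; rest ⊤}
  B1:   IN={a:+, e:-; rest ⊤}   OUT={a:+, e:+; rest ⊤}
  B2:   IN={a:+, e:+; rest ⊤}   OUT={a:+, c:+, e:+; rest ⊤}
  B3:   IN={a:+, c:+, e:+; rest ⊤}   OUT={a:+, c:+, e:+, f:+; rest ⊤}
  B4:   IN={a:+, c:+, e:+; rest ⊤}   OUT={a:+, c:+; rest ⊤}
  B5:   IN={a:+, c:+; rest ⊤}   OUT={a:+; rest ⊤}
  B6:   IN={a:+; rest ⊤}   OUT={a:+, c:-; rest ⊤}
  B7:   IN={a:+, c:-; rest ⊤}   OUT={a:+, c:-; rest ⊤}
  B8:   IN={a:+, c:-; rest ⊤}   OUT={a:+, c:-; rest ⊤}

Merge at B6: IN[B6] = OUT[B5] = {a: +, b: ⊤, c: ⊤, d: ⊤, e: ⊤, f: ⊤}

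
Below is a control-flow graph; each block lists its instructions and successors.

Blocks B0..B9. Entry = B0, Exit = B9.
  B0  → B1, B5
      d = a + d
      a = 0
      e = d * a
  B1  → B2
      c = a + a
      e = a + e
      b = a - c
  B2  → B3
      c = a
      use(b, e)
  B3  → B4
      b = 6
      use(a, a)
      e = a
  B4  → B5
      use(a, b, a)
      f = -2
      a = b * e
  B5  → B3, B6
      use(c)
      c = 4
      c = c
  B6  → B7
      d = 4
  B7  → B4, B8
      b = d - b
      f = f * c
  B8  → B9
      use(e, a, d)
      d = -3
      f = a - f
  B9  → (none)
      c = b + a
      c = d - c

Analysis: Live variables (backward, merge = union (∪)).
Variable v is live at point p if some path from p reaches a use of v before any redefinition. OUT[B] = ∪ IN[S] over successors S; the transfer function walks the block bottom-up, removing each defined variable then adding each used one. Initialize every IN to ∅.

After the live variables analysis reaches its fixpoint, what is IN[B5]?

Per-block solution:
  B0:  IN={a, b, c, d, f}  OUT={a, b, c, e, f}
  B1:  IN={a, e}  OUT={a, b, e}
  B2:  IN={a, b, e}  OUT={a, c}
  B3:  IN={a, c}  OUT={a, b, c, e}
  B4:  IN={a, b, c, e}  OUT={a, b, c, e, f}
  B5:  IN={a, b, c, e, f}  OUT={a, b, c, e, f}
  B6:  IN={a, b, c, e, f}  OUT={a, b, c, d, e, f}
  B7:  IN={a, b, c, d, e, f}  OUT={a, b, c, d, e, f}
  B8:  IN={a, b, d, e, f}  OUT={a, b, d}
  B9:  IN={a, b, d}  OUT={}

Merge at B5: OUT[B5] = IN[B3] ⊔ IN[B6] = {a, b, c, e, f}
Applying B5's transfer function to that OUT value gives IN[B5] (row B5 above).

Answer: {a, b, c, e, f}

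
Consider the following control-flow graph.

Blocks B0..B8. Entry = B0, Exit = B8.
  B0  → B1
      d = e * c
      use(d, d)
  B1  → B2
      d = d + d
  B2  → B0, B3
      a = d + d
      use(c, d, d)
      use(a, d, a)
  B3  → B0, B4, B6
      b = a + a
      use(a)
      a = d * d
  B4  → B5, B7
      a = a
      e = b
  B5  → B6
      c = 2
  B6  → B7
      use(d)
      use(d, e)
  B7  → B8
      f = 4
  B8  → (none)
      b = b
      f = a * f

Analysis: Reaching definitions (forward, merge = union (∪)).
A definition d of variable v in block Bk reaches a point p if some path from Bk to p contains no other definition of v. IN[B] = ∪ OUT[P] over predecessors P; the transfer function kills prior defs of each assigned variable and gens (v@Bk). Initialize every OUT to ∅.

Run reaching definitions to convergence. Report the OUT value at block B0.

Answer: {a@B2, a@B3, b@B3, d@B0}

Trace:
Converged values:
  B0:  IN={a@B2, a@B3, b@B3, d@B1}  OUT={a@B2, a@B3, b@B3, d@B0}
  B1:  IN={a@B2, a@B3, b@B3, d@B0}  OUT={a@B2, a@B3, b@B3, d@B1}
  B2:  IN={a@B2, a@B3, b@B3, d@B1}  OUT={a@B2, b@B3, d@B1}
  B3:  IN={a@B2, b@B3, d@B1}  OUT={a@B3, b@B3, d@B1}
  B4:  IN={a@B3, b@B3, d@B1}  OUT={a@B4, b@B3, d@B1, e@B4}
  B5:  IN={a@B4, b@B3, d@B1, e@B4}  OUT={a@B4, b@B3, c@B5, d@B1, e@B4}
  B6:  IN={a@B3, a@B4, b@B3, c@B5, d@B1, e@B4}  OUT={a@B3, a@B4, b@B3, c@B5, d@B1, e@B4}
  B7:  IN={a@B3, a@B4, b@B3, c@B5, d@B1, e@B4}  OUT={a@B3, a@B4, b@B3, c@B5, d@B1, e@B4, f@B7}
  B8:  IN={a@B3, a@B4, b@B3, c@B5, d@B1, e@B4, f@B7}  OUT={a@B3, a@B4, b@B8, c@B5, d@B1, e@B4, f@B8}

Merge at B0 (entry node, so the boundary value {} is joined with the incoming edge(s)): IN[B0] = {} ⊔ OUT[B2] ⊔ OUT[B3] = {a@B2, a@B3, b@B3, d@B1}
Applying B0's transfer function to that IN value gives OUT[B0] (row B0 above).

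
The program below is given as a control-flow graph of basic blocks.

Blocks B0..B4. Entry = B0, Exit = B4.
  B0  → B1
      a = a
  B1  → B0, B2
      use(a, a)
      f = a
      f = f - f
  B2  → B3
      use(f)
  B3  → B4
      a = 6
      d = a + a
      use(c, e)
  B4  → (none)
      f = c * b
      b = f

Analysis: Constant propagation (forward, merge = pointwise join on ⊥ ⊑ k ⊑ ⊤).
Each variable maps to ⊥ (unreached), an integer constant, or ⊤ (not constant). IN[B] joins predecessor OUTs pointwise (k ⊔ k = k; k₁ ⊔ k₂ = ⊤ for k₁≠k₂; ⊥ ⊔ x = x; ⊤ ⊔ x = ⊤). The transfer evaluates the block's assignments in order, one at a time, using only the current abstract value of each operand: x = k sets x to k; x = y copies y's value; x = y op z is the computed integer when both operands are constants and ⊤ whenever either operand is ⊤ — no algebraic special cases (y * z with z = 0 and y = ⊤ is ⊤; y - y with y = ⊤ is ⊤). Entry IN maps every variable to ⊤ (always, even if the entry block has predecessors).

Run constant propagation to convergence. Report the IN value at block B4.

Answer: {a: 6, b: ⊤, c: ⊤, d: 12, e: ⊤, f: ⊤}

Working:
Converged values:
  B0:  IN=(all ⊤)  OUT=(all ⊤)
  B1:  IN=(all ⊤)  OUT=(all ⊤)
  B2:  IN=(all ⊤)  OUT=(all ⊤)
  B3:  IN=(all ⊤)  OUT={a:6, d:12; rest ⊤}
  B4:  IN={a:6, d:12; rest ⊤}  OUT={a:6, d:12; rest ⊤}

Merge at B4: IN[B4] = OUT[B3] = {a: 6, b: ⊤, c: ⊤, d: 12, e: ⊤, f: ⊤}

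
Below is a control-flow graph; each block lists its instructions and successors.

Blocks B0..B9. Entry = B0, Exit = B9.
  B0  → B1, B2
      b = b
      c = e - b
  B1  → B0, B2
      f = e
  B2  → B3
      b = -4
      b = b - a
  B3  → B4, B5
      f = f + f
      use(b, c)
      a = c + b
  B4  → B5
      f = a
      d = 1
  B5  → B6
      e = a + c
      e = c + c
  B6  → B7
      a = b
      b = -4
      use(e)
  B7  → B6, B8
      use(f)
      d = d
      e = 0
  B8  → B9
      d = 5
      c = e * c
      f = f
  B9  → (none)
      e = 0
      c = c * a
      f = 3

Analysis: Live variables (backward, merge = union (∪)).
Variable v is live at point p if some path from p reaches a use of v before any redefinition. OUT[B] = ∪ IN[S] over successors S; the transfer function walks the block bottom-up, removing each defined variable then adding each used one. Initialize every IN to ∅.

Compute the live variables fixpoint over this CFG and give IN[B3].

Answer: {b, c, d, f}

Working:
Converged values:
  B0:  IN={a, b, d, e, f}  OUT={a, b, c, d, e, f}
  B1:  IN={a, b, c, d, e}  OUT={a, b, c, d, e, f}
  B2:  IN={a, c, d, f}  OUT={b, c, d, f}
  B3:  IN={b, c, d, f}  OUT={a, b, c, d, f}
  B4:  IN={a, b, c}  OUT={a, b, c, d, f}
  B5:  IN={a, b, c, d, f}  OUT={b, c, d, e, f}
  B6:  IN={b, c, d, e, f}  OUT={a, b, c, d, f}
  B7:  IN={a, b, c, d, f}  OUT={a, b, c, d, e, f}
  B8:  IN={a, c, e, f}  OUT={a, c}
  B9:  IN={a, c}  OUT={}

Merge at B3: OUT[B3] = IN[B4] ⊔ IN[B5] = {a, b, c, d, f}
Applying B3's transfer function to that OUT value gives IN[B3] (row B3 above).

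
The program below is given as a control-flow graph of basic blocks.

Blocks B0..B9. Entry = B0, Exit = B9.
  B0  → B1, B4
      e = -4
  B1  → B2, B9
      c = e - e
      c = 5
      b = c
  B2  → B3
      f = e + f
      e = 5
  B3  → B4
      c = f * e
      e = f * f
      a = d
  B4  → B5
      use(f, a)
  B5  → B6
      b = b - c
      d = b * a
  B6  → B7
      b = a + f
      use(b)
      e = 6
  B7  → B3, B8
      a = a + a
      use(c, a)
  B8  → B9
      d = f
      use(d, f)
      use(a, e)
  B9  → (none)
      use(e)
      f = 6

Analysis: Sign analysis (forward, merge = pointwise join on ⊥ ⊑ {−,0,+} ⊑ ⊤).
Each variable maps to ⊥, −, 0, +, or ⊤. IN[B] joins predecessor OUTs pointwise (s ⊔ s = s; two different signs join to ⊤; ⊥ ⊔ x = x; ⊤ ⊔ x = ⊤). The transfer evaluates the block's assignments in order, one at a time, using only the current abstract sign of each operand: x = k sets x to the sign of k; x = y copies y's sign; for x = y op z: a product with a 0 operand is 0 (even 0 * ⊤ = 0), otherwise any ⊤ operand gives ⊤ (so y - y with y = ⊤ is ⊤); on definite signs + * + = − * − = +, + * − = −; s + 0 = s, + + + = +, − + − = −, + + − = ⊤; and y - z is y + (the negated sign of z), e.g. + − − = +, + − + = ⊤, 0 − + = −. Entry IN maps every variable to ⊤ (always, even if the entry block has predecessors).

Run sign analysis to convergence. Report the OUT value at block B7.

Answer: {a: ⊤, b: ⊤, c: ⊤, d: ⊤, e: +, f: ⊤}

Derivation:
Per-block solution:
  B0: | IN=(all ⊤) | OUT={e:-; rest ⊤}
  B1: | IN={e:-; rest ⊤} | OUT={b:+, c:+, e:-; rest ⊤}
  B2: | IN={b:+, c:+, e:-; rest ⊤} | OUT={b:+, c:+, e:+; rest ⊤}
  B3: | IN={e:+; rest ⊤} | OUT=(all ⊤)
  B4: | IN=(all ⊤) | OUT=(all ⊤)
  B5: | IN=(all ⊤) | OUT=(all ⊤)
  B6: | IN=(all ⊤) | OUT={e:+; rest ⊤}
  B7: | IN={e:+; rest ⊤} | OUT={e:+; rest ⊤}
  B8: | IN={e:+; rest ⊤} | OUT={e:+; rest ⊤}
  B9: | IN=(all ⊤) | OUT={f:+; rest ⊤}

Merge at B7: IN[B7] = OUT[B6] = {a: ⊤, b: ⊤, c: ⊤, d: ⊤, e: +, f: ⊤}
Applying B7's transfer function to that IN value gives OUT[B7] (row B7 above).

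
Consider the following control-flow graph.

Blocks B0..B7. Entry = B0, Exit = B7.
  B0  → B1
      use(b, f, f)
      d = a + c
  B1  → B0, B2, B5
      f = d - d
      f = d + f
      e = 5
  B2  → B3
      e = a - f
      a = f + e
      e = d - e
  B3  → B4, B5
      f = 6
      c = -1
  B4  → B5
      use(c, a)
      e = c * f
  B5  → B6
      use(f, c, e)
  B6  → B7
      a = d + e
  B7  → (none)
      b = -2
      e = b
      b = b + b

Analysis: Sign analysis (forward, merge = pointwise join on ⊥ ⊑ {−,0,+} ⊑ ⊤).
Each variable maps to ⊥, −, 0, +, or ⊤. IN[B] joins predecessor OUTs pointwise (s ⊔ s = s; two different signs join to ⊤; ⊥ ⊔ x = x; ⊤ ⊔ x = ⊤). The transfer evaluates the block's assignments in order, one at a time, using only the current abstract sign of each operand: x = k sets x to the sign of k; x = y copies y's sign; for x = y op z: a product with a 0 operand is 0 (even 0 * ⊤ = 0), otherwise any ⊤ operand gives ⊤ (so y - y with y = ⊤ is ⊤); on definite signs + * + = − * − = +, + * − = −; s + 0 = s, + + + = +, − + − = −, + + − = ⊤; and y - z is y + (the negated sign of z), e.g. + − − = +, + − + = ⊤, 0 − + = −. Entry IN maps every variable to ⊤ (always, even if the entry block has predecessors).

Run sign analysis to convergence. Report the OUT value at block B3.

Answer: {a: ⊤, b: ⊤, c: -, d: ⊤, e: ⊤, f: +}

Working:
Converged values:
  B0:   IN=(all ⊤)   OUT=(all ⊤)
  B1:   IN=(all ⊤)   OUT={e:+; rest ⊤}
  B2:   IN={e:+; rest ⊤}   OUT=(all ⊤)
  B3:   IN=(all ⊤)   OUT={c:-, f:+; rest ⊤}
  B4:   IN={c:-, f:+; rest ⊤}   OUT={c:-, e:-, f:+; rest ⊤}
  B5:   IN=(all ⊤)   OUT=(all ⊤)
  B6:   IN=(all ⊤)   OUT=(all ⊤)
  B7:   IN=(all ⊤)   OUT={b:-, e:-; rest ⊤}

Merge at B3: IN[B3] = OUT[B2] = {a: ⊤, b: ⊤, c: ⊤, d: ⊤, e: ⊤, f: ⊤}
Applying B3's transfer function to that IN value gives OUT[B3] (row B3 above).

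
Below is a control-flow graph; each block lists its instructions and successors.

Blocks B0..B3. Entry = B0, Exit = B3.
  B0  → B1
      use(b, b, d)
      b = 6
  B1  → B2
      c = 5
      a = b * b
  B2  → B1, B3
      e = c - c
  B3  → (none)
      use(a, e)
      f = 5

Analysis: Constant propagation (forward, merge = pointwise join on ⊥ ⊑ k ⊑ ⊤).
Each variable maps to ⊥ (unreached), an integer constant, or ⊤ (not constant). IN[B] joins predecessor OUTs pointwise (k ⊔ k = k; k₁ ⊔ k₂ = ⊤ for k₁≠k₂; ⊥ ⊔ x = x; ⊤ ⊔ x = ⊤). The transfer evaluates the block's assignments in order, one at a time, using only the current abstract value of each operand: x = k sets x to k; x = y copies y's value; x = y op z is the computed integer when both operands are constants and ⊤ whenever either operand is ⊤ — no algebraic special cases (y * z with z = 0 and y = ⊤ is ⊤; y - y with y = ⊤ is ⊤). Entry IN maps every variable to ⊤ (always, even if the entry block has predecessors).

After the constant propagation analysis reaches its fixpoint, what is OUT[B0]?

Fixpoint table:
  B0: | IN=(all ⊤) | OUT={b:6; rest ⊤}
  B1: | IN={b:6; rest ⊤} | OUT={a:36, b:6, c:5; rest ⊤}
  B2: | IN={a:36, b:6, c:5; rest ⊤} | OUT={a:36, b:6, c:5, e:0; rest ⊤}
  B3: | IN={a:36, b:6, c:5, e:0; rest ⊤} | OUT={a:36, b:6, c:5, e:0, f:5; rest ⊤}

B0 is the boundary node: IN[B0] = {a: ⊤, b: ⊤, c: ⊤, d: ⊤, e: ⊤, f: ⊤}
Applying B0's transfer function to that IN value gives OUT[B0] (row B0 above).

Answer: {a: ⊤, b: 6, c: ⊤, d: ⊤, e: ⊤, f: ⊤}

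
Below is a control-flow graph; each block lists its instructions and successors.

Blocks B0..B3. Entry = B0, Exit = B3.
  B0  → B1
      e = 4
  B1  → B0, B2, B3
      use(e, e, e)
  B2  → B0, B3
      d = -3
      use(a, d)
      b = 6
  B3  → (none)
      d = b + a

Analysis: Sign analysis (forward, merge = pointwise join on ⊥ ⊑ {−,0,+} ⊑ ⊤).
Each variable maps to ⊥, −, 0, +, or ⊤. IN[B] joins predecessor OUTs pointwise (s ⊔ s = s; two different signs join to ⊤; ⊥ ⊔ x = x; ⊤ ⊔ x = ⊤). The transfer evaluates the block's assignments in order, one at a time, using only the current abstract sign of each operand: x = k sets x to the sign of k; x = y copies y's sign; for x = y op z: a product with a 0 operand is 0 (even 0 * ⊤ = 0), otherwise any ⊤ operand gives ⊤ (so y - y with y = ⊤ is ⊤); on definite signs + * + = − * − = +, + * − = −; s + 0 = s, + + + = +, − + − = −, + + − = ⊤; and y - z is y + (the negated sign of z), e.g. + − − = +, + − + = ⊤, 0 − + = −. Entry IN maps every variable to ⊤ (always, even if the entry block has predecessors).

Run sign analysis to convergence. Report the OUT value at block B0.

Converged values:
  B0:  IN=(all ⊤)  OUT={e:+; rest ⊤}
  B1:  IN={e:+; rest ⊤}  OUT={e:+; rest ⊤}
  B2:  IN={e:+; rest ⊤}  OUT={b:+, d:-, e:+; rest ⊤}
  B3:  IN={e:+; rest ⊤}  OUT={e:+; rest ⊤}

Merge at B0 (entry node, so the boundary value (all ⊤) is joined with the incoming edge(s)): IN[B0] = (all ⊤) ⊔ OUT[B1] ⊔ OUT[B2] = {a: ⊤, b: ⊤, c: ⊤, d: ⊤, e: ⊤, f: ⊤}
Applying B0's transfer function to that IN value gives OUT[B0] (row B0 above).

Answer: {a: ⊤, b: ⊤, c: ⊤, d: ⊤, e: +, f: ⊤}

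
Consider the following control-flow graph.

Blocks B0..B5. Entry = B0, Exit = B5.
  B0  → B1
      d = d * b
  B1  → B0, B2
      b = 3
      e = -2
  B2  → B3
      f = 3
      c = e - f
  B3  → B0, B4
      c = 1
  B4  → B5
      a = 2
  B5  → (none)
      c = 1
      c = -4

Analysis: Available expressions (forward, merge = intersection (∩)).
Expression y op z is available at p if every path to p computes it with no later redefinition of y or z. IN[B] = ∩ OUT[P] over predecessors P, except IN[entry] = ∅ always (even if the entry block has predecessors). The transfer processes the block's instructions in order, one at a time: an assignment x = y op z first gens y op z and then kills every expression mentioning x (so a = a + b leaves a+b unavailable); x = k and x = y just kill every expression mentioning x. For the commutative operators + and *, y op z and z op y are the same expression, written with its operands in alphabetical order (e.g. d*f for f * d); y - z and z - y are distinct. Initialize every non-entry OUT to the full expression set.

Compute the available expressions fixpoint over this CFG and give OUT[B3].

Converged values:
  B0:  IN={}  OUT={}
  B1:  IN={}  OUT={}
  B2:  IN={}  OUT={e-f}
  B3:  IN={e-f}  OUT={e-f}
  B4:  IN={e-f}  OUT={e-f}
  B5:  IN={e-f}  OUT={e-f}

Merge at B3: IN[B3] = OUT[B2] = {e-f}
Applying B3's transfer function to that IN value gives OUT[B3] (row B3 above).

Answer: {e-f}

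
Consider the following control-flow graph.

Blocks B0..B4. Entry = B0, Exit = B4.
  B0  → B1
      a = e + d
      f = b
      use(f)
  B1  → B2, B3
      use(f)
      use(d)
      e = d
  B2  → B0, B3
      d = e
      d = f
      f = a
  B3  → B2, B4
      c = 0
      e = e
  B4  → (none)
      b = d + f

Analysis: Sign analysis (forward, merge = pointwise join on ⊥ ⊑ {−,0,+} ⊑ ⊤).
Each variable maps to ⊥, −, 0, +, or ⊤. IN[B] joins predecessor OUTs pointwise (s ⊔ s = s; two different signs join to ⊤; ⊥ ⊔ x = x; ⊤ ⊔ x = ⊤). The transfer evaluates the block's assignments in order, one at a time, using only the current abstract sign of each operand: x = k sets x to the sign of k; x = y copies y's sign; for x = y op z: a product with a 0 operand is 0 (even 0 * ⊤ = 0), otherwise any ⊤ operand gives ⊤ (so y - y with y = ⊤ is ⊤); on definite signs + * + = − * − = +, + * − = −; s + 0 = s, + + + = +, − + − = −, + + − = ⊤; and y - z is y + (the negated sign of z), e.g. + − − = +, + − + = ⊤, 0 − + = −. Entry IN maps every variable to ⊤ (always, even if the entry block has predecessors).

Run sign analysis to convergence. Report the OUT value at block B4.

Answer: {a: ⊤, b: ⊤, c: 0, d: ⊤, e: ⊤, f: ⊤}

Derivation:
Fixpoint table:
  B0: | IN=(all ⊤) | OUT=(all ⊤)
  B1: | IN=(all ⊤) | OUT=(all ⊤)
  B2: | IN=(all ⊤) | OUT=(all ⊤)
  B3: | IN=(all ⊤) | OUT={c:0; rest ⊤}
  B4: | IN={c:0; rest ⊤} | OUT={c:0; rest ⊤}

Merge at B4: IN[B4] = OUT[B3] = {a: ⊤, b: ⊤, c: 0, d: ⊤, e: ⊤, f: ⊤}
Applying B4's transfer function to that IN value gives OUT[B4] (row B4 above).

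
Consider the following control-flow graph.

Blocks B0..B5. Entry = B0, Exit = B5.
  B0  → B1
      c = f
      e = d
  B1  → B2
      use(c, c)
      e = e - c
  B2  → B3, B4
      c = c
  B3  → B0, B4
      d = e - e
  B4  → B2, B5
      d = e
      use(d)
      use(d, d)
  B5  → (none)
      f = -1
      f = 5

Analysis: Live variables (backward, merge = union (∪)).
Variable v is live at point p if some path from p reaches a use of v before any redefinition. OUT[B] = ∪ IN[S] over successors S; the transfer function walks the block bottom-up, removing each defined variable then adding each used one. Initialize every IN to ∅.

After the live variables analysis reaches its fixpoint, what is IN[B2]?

Answer: {c, e, f}

Derivation:
Fixpoint table:
  B0: | IN={d, f} | OUT={c, e, f}
  B1: | IN={c, e, f} | OUT={c, e, f}
  B2: | IN={c, e, f} | OUT={c, e, f}
  B3: | IN={c, e, f} | OUT={c, d, e, f}
  B4: | IN={c, e, f} | OUT={c, e, f}
  B5: | IN={} | OUT={}

Merge at B2: OUT[B2] = IN[B3] ⊔ IN[B4] = {c, e, f}
Applying B2's transfer function to that OUT value gives IN[B2] (row B2 above).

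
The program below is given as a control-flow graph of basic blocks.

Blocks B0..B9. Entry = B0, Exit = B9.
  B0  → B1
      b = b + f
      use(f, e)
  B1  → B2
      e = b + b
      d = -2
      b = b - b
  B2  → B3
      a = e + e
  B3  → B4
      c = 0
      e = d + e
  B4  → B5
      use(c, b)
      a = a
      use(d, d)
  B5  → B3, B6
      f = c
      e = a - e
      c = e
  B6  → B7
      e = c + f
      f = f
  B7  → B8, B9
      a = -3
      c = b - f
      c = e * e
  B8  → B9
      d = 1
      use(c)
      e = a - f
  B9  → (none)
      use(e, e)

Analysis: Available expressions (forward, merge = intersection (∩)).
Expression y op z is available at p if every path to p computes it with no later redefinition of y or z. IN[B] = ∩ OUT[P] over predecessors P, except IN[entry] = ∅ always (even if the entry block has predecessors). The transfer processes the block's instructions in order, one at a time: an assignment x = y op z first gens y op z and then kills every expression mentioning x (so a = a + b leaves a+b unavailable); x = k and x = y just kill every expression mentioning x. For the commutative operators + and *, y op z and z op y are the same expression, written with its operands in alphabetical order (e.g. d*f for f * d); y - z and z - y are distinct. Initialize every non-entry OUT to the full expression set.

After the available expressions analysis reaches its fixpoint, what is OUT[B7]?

Converged values:
  B0:  IN={}  OUT={}
  B1:  IN={}  OUT={}
  B2:  IN={}  OUT={e+e}
  B3:  IN={}  OUT={}
  B4:  IN={}  OUT={}
  B5:  IN={}  OUT={}
  B6:  IN={}  OUT={}
  B7:  IN={}  OUT={b-f, e*e}
  B8:  IN={b-f, e*e}  OUT={a-f, b-f}
  B9:  IN={b-f}  OUT={b-f}

Merge at B7: IN[B7] = OUT[B6] = {}
Applying B7's transfer function to that IN value gives OUT[B7] (row B7 above).

Answer: {b-f, e*e}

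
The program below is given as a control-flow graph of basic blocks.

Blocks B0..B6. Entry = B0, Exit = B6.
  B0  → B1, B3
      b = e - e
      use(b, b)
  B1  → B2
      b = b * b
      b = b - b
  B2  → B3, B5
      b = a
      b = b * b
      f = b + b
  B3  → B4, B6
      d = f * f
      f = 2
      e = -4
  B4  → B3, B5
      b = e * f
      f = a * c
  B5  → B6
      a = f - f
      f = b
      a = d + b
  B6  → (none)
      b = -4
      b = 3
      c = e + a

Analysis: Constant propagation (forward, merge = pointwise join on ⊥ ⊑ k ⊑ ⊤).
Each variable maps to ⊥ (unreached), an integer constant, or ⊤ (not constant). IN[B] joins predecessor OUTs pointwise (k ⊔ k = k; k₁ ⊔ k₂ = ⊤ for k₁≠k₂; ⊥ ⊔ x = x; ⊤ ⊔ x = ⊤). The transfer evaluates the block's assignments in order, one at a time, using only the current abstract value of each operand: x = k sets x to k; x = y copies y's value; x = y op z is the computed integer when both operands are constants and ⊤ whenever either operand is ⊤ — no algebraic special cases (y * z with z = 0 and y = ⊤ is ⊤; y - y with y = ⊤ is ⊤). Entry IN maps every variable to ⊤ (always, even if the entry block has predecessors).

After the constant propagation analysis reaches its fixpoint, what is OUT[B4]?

Converged values:
  B0:  IN=(all ⊤)  OUT=(all ⊤)
  B1:  IN=(all ⊤)  OUT=(all ⊤)
  B2:  IN=(all ⊤)  OUT=(all ⊤)
  B3:  IN=(all ⊤)  OUT={e:-4, f:2; rest ⊤}
  B4:  IN={e:-4, f:2; rest ⊤}  OUT={b:-8, e:-4; rest ⊤}
  B5:  IN=(all ⊤)  OUT=(all ⊤)
  B6:  IN=(all ⊤)  OUT={b:3; rest ⊤}

Merge at B4: IN[B4] = OUT[B3] = {a: ⊤, b: ⊤, c: ⊤, d: ⊤, e: -4, f: 2}
Applying B4's transfer function to that IN value gives OUT[B4] (row B4 above).

Answer: {a: ⊤, b: -8, c: ⊤, d: ⊤, e: -4, f: ⊤}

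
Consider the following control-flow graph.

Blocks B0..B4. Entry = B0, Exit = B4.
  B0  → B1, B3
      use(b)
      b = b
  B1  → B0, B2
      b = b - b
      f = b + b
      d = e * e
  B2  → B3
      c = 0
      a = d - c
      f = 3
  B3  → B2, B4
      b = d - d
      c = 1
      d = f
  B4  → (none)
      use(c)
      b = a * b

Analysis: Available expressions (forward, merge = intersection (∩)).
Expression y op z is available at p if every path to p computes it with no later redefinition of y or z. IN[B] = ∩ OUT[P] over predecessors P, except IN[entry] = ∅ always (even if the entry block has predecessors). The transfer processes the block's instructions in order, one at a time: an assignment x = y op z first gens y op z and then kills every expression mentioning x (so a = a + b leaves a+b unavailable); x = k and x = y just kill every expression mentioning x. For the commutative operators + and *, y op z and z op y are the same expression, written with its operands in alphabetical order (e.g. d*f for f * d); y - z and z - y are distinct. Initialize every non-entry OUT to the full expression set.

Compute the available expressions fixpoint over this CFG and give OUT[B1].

Fixpoint table:
  B0: | IN={} | OUT={}
  B1: | IN={} | OUT={b+b, e*e}
  B2: | IN={} | OUT={d-c}
  B3: | IN={} | OUT={}
  B4: | IN={} | OUT={}

Merge at B1: IN[B1] = OUT[B0] = {}
Applying B1's transfer function to that IN value gives OUT[B1] (row B1 above).

Answer: {b+b, e*e}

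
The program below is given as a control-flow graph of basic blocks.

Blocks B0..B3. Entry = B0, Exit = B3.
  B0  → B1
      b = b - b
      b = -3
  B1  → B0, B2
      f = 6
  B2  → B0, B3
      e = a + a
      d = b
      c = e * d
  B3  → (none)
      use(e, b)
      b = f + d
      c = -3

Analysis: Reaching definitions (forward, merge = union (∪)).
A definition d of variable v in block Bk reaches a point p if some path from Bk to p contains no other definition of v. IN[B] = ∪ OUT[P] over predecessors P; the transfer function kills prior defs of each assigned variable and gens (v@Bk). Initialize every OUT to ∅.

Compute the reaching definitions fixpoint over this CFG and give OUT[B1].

Fixpoint table:
  B0:  IN={b@B0, c@B2, d@B2, e@B2, f@B1}  OUT={b@B0, c@B2, d@B2, e@B2, f@B1}
  B1:  IN={b@B0, c@B2, d@B2, e@B2, f@B1}  OUT={b@B0, c@B2, d@B2, e@B2, f@B1}
  B2:  IN={b@B0, c@B2, d@B2, e@B2, f@B1}  OUT={b@B0, c@B2, d@B2, e@B2, f@B1}
  B3:  IN={b@B0, c@B2, d@B2, e@B2, f@B1}  OUT={b@B3, c@B3, d@B2, e@B2, f@B1}

Merge at B1: IN[B1] = OUT[B0] = {b@B0, c@B2, d@B2, e@B2, f@B1}
Applying B1's transfer function to that IN value gives OUT[B1] (row B1 above).

Answer: {b@B0, c@B2, d@B2, e@B2, f@B1}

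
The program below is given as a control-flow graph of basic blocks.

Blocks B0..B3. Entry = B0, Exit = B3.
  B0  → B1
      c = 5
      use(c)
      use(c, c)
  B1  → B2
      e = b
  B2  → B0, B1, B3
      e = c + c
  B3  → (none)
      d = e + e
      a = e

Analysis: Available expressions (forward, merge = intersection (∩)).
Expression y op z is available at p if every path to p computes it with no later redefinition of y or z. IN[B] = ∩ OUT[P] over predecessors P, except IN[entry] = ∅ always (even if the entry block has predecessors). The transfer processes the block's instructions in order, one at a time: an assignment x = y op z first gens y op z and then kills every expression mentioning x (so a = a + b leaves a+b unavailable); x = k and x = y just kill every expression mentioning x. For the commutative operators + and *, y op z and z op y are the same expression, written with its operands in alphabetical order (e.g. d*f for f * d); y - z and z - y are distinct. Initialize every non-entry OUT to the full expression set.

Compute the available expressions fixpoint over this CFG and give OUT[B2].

Answer: {c+c}

Working:
Fixpoint table:
  B0:  IN={}  OUT={}
  B1:  IN={}  OUT={}
  B2:  IN={}  OUT={c+c}
  B3:  IN={c+c}  OUT={c+c, e+e}

Merge at B2: IN[B2] = OUT[B1] = {}
Applying B2's transfer function to that IN value gives OUT[B2] (row B2 above).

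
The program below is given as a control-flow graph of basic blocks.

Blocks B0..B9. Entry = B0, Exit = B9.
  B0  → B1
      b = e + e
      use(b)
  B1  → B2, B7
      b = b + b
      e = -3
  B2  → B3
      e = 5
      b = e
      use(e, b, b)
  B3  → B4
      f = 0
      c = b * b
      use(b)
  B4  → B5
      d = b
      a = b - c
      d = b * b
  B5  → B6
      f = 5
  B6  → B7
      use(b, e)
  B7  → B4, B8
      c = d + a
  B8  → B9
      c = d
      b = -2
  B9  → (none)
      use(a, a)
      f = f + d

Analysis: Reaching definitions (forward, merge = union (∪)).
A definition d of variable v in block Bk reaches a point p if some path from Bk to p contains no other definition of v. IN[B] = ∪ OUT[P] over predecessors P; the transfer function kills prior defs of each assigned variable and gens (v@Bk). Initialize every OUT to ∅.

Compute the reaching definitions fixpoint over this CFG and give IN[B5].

Answer: {a@B4, b@B1, b@B2, c@B3, c@B7, d@B4, e@B1, e@B2, f@B3, f@B5}

Trace:
Fixpoint table:
  B0:   IN={}   OUT={b@B0}
  B1:   IN={b@B0}   OUT={b@B1, e@B1}
  B2:   IN={b@B1, e@B1}   OUT={b@B2, e@B2}
  B3:   IN={b@B2, e@B2}   OUT={b@B2, c@B3, e@B2, f@B3}
  B4:   IN={a@B4, b@B1, b@B2, c@B3, c@B7, d@B4, e@B1, e@B2, f@B3, f@B5}   OUT={a@B4, b@B1, b@B2, c@B3, c@B7, d@B4, e@B1, e@B2, f@B3, f@B5}
  B5:   IN={a@B4, b@B1, b@B2, c@B3, c@B7, d@B4, e@B1, e@B2, f@B3, f@B5}   OUT={a@B4, b@B1, b@B2, c@B3, c@B7, d@B4, e@B1, e@B2, f@B5}
  B6:   IN={a@B4, b@B1, b@B2, c@B3, c@B7, d@B4, e@B1, e@B2, f@B5}   OUT={a@B4, b@B1, b@B2, c@B3, c@B7, d@B4, e@B1, e@B2, f@B5}
  B7:   IN={a@B4, b@B1, b@B2, c@B3, c@B7, d@B4, e@B1, e@B2, f@B5}   OUT={a@B4, b@B1, b@B2, c@B7, d@B4, e@B1, e@B2, f@B5}
  B8:   IN={a@B4, b@B1, b@B2, c@B7, d@B4, e@B1, e@B2, f@B5}   OUT={a@B4, b@B8, c@B8, d@B4, e@B1, e@B2, f@B5}
  B9:   IN={a@B4, b@B8, c@B8, d@B4, e@B1, e@B2, f@B5}   OUT={a@B4, b@B8, c@B8, d@B4, e@B1, e@B2, f@B9}

Merge at B5: IN[B5] = OUT[B4] = {a@B4, b@B1, b@B2, c@B3, c@B7, d@B4, e@B1, e@B2, f@B3, f@B5}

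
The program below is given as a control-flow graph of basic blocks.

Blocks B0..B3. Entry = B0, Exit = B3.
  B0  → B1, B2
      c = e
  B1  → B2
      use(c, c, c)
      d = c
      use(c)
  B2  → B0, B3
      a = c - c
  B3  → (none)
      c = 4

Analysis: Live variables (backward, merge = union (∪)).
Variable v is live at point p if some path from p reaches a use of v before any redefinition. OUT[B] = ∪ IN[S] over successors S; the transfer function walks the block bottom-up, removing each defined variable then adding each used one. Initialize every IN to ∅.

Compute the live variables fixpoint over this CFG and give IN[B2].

Per-block solution:
  B0: | IN={e} | OUT={c, e}
  B1: | IN={c, e} | OUT={c, e}
  B2: | IN={c, e} | OUT={e}
  B3: | IN={} | OUT={}

Merge at B2: OUT[B2] = IN[B0] ⊔ IN[B3] = {e}
Applying B2's transfer function to that OUT value gives IN[B2] (row B2 above).

Answer: {c, e}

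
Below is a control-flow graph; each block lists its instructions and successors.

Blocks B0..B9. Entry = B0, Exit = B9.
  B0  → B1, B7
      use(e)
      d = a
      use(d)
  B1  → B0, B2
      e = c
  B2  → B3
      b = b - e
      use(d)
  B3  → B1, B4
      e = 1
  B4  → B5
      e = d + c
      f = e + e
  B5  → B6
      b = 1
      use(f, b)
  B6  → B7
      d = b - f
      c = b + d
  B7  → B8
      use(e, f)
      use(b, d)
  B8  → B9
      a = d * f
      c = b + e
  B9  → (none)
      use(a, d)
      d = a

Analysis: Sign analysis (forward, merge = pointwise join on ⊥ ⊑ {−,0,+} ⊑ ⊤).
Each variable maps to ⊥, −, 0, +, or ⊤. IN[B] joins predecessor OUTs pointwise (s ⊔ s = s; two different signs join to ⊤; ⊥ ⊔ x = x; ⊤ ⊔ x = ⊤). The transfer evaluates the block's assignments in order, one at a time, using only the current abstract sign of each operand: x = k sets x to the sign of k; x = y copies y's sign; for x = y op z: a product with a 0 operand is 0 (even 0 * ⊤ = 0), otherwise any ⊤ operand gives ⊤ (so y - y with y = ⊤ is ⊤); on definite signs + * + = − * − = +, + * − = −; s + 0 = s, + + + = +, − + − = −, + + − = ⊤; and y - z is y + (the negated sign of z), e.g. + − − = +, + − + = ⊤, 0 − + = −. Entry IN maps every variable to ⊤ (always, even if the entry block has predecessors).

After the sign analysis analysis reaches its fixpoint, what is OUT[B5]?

Fixpoint table:
  B0:  IN=(all ⊤)  OUT=(all ⊤)
  B1:  IN=(all ⊤)  OUT=(all ⊤)
  B2:  IN=(all ⊤)  OUT=(all ⊤)
  B3:  IN=(all ⊤)  OUT={e:+; rest ⊤}
  B4:  IN={e:+; rest ⊤}  OUT=(all ⊤)
  B5:  IN=(all ⊤)  OUT={b:+; rest ⊤}
  B6:  IN={b:+; rest ⊤}  OUT={b:+; rest ⊤}
  B7:  IN=(all ⊤)  OUT=(all ⊤)
  B8:  IN=(all ⊤)  OUT=(all ⊤)
  B9:  IN=(all ⊤)  OUT=(all ⊤)

Merge at B5: IN[B5] = OUT[B4] = {a: ⊤, b: ⊤, c: ⊤, d: ⊤, e: ⊤, f: ⊤}
Applying B5's transfer function to that IN value gives OUT[B5] (row B5 above).

Answer: {a: ⊤, b: +, c: ⊤, d: ⊤, e: ⊤, f: ⊤}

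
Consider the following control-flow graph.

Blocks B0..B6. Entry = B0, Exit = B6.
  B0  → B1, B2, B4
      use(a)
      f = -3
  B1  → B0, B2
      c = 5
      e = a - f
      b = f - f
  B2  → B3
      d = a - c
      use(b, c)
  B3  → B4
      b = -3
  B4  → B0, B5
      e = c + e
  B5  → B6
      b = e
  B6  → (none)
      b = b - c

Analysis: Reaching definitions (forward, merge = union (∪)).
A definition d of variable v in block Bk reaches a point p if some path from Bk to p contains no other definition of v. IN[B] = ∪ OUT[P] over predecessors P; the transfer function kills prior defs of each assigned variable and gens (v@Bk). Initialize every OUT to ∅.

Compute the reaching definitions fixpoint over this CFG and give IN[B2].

Fixpoint table:
  B0: | IN={b@B1, b@B3, c@B1, d@B2, e@B1, e@B4, f@B0} | OUT={b@B1, b@B3, c@B1, d@B2, e@B1, e@B4, f@B0}
  B1: | IN={b@B1, b@B3, c@B1, d@B2, e@B1, e@B4, f@B0} | OUT={b@B1, c@B1, d@B2, e@B1, f@B0}
  B2: | IN={b@B1, b@B3, c@B1, d@B2, e@B1, e@B4, f@B0} | OUT={b@B1, b@B3, c@B1, d@B2, e@B1, e@B4, f@B0}
  B3: | IN={b@B1, b@B3, c@B1, d@B2, e@B1, e@B4, f@B0} | OUT={b@B3, c@B1, d@B2, e@B1, e@B4, f@B0}
  B4: | IN={b@B1, b@B3, c@B1, d@B2, e@B1, e@B4, f@B0} | OUT={b@B1, b@B3, c@B1, d@B2, e@B4, f@B0}
  B5: | IN={b@B1, b@B3, c@B1, d@B2, e@B4, f@B0} | OUT={b@B5, c@B1, d@B2, e@B4, f@B0}
  B6: | IN={b@B5, c@B1, d@B2, e@B4, f@B0} | OUT={b@B6, c@B1, d@B2, e@B4, f@B0}

Merge at B2: IN[B2] = OUT[B0] ⊔ OUT[B1] = {b@B1, b@B3, c@B1, d@B2, e@B1, e@B4, f@B0}

Answer: {b@B1, b@B3, c@B1, d@B2, e@B1, e@B4, f@B0}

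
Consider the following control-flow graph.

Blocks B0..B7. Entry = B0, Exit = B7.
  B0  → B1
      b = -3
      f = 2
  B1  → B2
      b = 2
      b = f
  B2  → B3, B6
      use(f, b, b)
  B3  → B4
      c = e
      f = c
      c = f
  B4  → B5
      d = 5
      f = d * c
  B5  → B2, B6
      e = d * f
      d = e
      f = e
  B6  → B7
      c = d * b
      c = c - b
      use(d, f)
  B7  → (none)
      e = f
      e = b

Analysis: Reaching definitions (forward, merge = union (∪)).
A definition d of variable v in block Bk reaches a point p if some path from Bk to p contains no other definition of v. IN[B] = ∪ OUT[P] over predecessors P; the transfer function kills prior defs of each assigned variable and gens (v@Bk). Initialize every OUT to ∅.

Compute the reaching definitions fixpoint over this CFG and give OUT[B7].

Answer: {b@B1, c@B6, d@B5, e@B7, f@B0, f@B5}

Derivation:
Converged values:
  B0:  IN={}  OUT={b@B0, f@B0}
  B1:  IN={b@B0, f@B0}  OUT={b@B1, f@B0}
  B2:  IN={b@B1, c@B3, d@B5, e@B5, f@B0, f@B5}  OUT={b@B1, c@B3, d@B5, e@B5, f@B0, f@B5}
  B3:  IN={b@B1, c@B3, d@B5, e@B5, f@B0, f@B5}  OUT={b@B1, c@B3, d@B5, e@B5, f@B3}
  B4:  IN={b@B1, c@B3, d@B5, e@B5, f@B3}  OUT={b@B1, c@B3, d@B4, e@B5, f@B4}
  B5:  IN={b@B1, c@B3, d@B4, e@B5, f@B4}  OUT={b@B1, c@B3, d@B5, e@B5, f@B5}
  B6:  IN={b@B1, c@B3, d@B5, e@B5, f@B0, f@B5}  OUT={b@B1, c@B6, d@B5, e@B5, f@B0, f@B5}
  B7:  IN={b@B1, c@B6, d@B5, e@B5, f@B0, f@B5}  OUT={b@B1, c@B6, d@B5, e@B7, f@B0, f@B5}

Merge at B7: IN[B7] = OUT[B6] = {b@B1, c@B6, d@B5, e@B5, f@B0, f@B5}
Applying B7's transfer function to that IN value gives OUT[B7] (row B7 above).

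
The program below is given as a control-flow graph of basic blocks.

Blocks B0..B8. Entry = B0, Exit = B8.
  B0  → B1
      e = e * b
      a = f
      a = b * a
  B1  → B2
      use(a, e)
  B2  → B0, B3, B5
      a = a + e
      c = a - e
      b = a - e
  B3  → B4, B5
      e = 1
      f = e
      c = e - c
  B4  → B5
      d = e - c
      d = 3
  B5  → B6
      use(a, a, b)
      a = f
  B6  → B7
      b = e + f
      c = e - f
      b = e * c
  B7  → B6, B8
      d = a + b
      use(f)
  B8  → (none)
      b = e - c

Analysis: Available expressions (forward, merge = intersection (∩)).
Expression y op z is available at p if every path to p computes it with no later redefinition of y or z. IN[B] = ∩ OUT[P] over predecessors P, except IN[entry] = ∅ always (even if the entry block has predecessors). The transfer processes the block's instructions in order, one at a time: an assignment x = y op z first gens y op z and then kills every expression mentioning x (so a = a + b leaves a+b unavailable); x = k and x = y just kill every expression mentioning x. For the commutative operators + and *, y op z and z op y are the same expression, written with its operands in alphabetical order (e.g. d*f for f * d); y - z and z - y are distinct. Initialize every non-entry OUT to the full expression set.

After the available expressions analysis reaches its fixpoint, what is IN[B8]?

Answer: {a+b, c*e, e+f, e-f}

Derivation:
Converged values:
  B0: | IN={} | OUT={}
  B1: | IN={} | OUT={}
  B2: | IN={} | OUT={a-e}
  B3: | IN={a-e} | OUT={}
  B4: | IN={} | OUT={e-c}
  B5: | IN={} | OUT={}
  B6: | IN={} | OUT={c*e, e+f, e-f}
  B7: | IN={c*e, e+f, e-f} | OUT={a+b, c*e, e+f, e-f}
  B8: | IN={a+b, c*e, e+f, e-f} | OUT={c*e, e+f, e-c, e-f}

Merge at B8: IN[B8] = OUT[B7] = {a+b, c*e, e+f, e-f}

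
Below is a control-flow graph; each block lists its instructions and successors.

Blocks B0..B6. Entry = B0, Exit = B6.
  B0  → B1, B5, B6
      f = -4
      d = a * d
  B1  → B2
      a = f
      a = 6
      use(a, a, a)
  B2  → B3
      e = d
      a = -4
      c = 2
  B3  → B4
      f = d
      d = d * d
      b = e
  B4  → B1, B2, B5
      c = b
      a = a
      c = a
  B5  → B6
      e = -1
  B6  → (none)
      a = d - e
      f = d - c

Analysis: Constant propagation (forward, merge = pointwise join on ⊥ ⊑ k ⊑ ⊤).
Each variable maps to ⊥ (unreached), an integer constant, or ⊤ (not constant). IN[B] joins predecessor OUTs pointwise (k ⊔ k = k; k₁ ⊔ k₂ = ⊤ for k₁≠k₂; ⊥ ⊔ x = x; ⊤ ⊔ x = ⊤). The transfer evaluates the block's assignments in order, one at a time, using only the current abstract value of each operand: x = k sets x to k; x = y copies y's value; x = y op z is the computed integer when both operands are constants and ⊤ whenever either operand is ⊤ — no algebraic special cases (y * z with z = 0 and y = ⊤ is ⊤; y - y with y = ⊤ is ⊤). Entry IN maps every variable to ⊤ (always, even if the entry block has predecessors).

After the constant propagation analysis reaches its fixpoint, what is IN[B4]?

Converged values:
  B0: | IN=(all ⊤) | OUT={f:-4; rest ⊤}
  B1: | IN=(all ⊤) | OUT={a:6; rest ⊤}
  B2: | IN=(all ⊤) | OUT={a:-4, c:2; rest ⊤}
  B3: | IN={a:-4, c:2; rest ⊤} | OUT={a:-4, c:2; rest ⊤}
  B4: | IN={a:-4, c:2; rest ⊤} | OUT={a:-4, c:-4; rest ⊤}
  B5: | IN=(all ⊤) | OUT={e:-1; rest ⊤}
  B6: | IN=(all ⊤) | OUT=(all ⊤)

Merge at B4: IN[B4] = OUT[B3] = {a: -4, b: ⊤, c: 2, d: ⊤, e: ⊤, f: ⊤}

Answer: {a: -4, b: ⊤, c: 2, d: ⊤, e: ⊤, f: ⊤}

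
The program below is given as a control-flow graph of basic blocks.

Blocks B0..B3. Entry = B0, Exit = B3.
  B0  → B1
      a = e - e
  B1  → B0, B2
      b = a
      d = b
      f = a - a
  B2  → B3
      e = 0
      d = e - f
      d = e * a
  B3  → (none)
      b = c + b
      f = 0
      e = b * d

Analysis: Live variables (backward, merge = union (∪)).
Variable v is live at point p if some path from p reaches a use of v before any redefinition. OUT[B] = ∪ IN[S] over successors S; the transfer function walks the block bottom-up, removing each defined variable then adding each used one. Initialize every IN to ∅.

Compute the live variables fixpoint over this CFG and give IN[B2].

Converged values:
  B0:  IN={c, e}  OUT={a, c, e}
  B1:  IN={a, c, e}  OUT={a, b, c, e, f}
  B2:  IN={a, b, c, f}  OUT={b, c, d}
  B3:  IN={b, c, d}  OUT={}

Merge at B2: OUT[B2] = IN[B3] = {b, c, d}
Applying B2's transfer function to that OUT value gives IN[B2] (row B2 above).

Answer: {a, b, c, f}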